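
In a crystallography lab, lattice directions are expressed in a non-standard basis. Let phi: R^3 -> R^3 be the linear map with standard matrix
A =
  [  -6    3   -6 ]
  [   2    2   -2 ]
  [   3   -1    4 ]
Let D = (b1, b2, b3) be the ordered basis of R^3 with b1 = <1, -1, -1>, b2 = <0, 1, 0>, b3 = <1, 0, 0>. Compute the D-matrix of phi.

Let P have columns b1, ..., b3. Then [phi]_D = P^(-1) A P.
Here det P = 1, so P^(-1) is integer; computing A P first and then P^(-1)(A P) gives [[0, 1, -3], [2, 3, -1], [-3, 2, -3]].

[[0, 1, -3], [2, 3, -1], [-3, 2, -3]]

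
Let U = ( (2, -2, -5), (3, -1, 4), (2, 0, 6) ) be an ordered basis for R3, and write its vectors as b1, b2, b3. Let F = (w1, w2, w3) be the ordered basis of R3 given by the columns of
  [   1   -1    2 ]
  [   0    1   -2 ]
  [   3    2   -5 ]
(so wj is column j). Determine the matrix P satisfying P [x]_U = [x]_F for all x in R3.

[[0, 2, 2], [0, -1, 0], [1, 0, 0]]

Let M have columns bj and N have columns wj. Then for every x, N [x]_F = x = M [x]_U, so P = N^(-1) M.
Since det N = -1, N^(-1) has integer entries; multiplying gives P = [[0, 2, 2], [0, -1, 0], [1, 0, 0]].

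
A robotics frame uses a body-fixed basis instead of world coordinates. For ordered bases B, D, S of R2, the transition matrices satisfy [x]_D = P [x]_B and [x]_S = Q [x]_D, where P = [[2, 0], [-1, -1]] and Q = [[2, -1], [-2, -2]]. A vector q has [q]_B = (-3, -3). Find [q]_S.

(-18, 0)

Composing the changes, [q]_S = Q P [q]_B.
Q P = [[5, 1], [-2, 2]]; applying this to (-3, -3) gives (-18, 0).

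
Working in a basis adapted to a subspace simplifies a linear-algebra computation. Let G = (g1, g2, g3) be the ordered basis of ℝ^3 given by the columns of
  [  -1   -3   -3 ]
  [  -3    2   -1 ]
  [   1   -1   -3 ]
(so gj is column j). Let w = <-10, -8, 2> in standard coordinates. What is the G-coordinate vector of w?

[w]_G is the unique c with M c = w, where M has columns g1, ..., g3.
Gaussian elimination on [M | w] yields c = (4, 2, 0).
Check: 4g1 + 2g2 + 0·g3 = <-10, -8, 2>.

<4, 2, 0>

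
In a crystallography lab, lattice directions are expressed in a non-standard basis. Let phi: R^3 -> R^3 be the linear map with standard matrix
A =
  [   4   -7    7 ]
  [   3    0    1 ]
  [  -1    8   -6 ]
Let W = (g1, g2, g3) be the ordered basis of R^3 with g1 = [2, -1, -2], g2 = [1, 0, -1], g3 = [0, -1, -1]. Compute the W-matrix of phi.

Let P have columns g1, ..., g3. Then [phi]_W = P^(-1) A P.
Here det P = -1, so P^(-1) is integer; computing A P first and then P^(-1)(A P) gives [[-1, 0, -1], [3, -3, 2], [-3, -2, 2]].

[[-1, 0, -1], [3, -3, 2], [-3, -2, 2]]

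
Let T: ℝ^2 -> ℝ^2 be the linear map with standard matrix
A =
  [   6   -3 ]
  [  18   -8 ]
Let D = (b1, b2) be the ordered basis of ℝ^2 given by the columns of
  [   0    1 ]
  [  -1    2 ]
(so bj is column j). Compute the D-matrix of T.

[[-2, -2], [3, 0]]

With P the matrix whose columns are b1, b2, [T]_D = P^(-1) A P.
Column by column: T(b1) = A b1 = <3, 8>; its D-coordinates <-2, 3> give column 1.
Continuing for each basis vector yields [T]_D = [[-2, -2], [3, 0]].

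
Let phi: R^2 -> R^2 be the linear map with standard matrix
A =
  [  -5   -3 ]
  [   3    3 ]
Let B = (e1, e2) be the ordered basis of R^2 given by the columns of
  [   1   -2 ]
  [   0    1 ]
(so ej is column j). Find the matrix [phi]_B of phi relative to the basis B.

[[1, 1], [3, -3]]

Let P have columns e1, e2. Then [phi]_B = P^(-1) A P.
Here det P = 1, so P^(-1) is integer; computing A P first and then P^(-1)(A P) gives [[1, 1], [3, -3]].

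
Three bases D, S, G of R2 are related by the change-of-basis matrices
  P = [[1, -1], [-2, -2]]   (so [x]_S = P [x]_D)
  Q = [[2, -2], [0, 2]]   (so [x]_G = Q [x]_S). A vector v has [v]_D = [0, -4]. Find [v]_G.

[-8, 16]

First [v]_S = P [v]_D = [4, 8].
Then [v]_G = Q [v]_S = [-8, 16].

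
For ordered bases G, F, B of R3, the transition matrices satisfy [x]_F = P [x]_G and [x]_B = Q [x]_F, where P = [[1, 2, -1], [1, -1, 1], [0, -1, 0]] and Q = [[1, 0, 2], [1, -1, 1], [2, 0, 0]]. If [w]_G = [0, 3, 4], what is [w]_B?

[-4, -2, 4]

Composing the changes, [w]_B = Q P [w]_G.
Q P = [[1, 0, -1], [0, 2, -2], [2, 4, -2]]; applying this to [0, 3, 4] gives [-4, -2, 4].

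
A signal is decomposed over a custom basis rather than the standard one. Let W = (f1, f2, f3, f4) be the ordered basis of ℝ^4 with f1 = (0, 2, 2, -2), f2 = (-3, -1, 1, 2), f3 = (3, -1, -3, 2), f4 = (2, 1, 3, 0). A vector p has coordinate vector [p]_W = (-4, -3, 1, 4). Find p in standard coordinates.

(20, -2, -2, 4)

The coordinates say p = -4f1 - 3f2 + f3 + 4f4; adding the scaled basis vectors gives (20, -2, -2, 4).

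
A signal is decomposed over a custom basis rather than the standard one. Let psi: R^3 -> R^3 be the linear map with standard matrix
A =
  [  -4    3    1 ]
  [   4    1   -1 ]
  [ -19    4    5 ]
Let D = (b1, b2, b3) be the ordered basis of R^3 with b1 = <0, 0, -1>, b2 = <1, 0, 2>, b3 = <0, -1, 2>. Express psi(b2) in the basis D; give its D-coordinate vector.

<1, -2, -2>

Compute psi(b2) = A b2 = <-2, 2, -9> in standard coordinates.
Then write this in D-coordinates: solve for y in y_1 b1 + ... + y_3 b3 = <-2, 2, -9>.
This gives y = <1, -2, -2>, which is column 2 of [psi]_D.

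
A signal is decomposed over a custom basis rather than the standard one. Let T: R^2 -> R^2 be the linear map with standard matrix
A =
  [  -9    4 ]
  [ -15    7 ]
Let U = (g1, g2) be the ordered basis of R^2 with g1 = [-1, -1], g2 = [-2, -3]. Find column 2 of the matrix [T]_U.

[0, -3]

Column 2 of [T]_U is the U-coordinate vector of T(g2).
In standard coordinates T(g2) = A g2 = [6, 9].
Converting to U: [6, 9] = 0·g1 - 3g2, so the coordinate vector is [0, -3].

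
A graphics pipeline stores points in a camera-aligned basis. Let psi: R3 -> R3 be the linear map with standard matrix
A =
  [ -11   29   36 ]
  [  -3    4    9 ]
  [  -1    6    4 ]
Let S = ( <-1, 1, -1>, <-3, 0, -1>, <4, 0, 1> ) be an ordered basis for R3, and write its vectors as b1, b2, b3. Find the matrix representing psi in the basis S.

[[-2, 0, -3], [-2, 1, 1], [-1, 0, -2]]

With P the matrix whose columns are b1, ..., b3, [psi]_S = P^(-1) A P.
Column by column: psi(b1) = A b1 = <4, -2, 3>; its S-coordinates <-2, -2, -1> give column 1.
Continuing for each basis vector yields [psi]_S = [[-2, 0, -3], [-2, 1, 1], [-1, 0, -2]].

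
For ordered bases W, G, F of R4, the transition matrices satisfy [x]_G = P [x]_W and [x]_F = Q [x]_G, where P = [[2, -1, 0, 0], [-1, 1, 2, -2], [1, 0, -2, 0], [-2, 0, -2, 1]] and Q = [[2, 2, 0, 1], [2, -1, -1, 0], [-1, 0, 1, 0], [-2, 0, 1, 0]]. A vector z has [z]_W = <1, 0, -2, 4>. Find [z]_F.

<-16, 12, 3, 1>

First [z]_G = P [z]_W = <2, -13, 5, 6>.
Then [z]_F = Q [z]_G = <-16, 12, 3, 1>.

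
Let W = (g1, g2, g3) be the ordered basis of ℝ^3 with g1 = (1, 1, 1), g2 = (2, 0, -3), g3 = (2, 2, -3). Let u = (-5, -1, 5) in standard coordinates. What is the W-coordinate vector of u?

(-1, -2, 0)

[u]_W is the unique c with M c = u, where M has columns g1, ..., g3.
Row-reducing the augmented matrix [M | u] gives c = (-1, -2, 0).
Check: -g1 - 2g2 + 0·g3 = (-5, -1, 5).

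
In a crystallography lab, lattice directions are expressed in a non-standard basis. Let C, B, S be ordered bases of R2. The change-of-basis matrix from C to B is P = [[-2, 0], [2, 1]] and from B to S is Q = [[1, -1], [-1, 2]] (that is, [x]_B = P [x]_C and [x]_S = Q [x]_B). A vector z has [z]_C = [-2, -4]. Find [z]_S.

Apply P to get B-coordinates [4, -8], then Q to get S-coordinates.
The result is [z]_S = [12, -20].

[12, -20]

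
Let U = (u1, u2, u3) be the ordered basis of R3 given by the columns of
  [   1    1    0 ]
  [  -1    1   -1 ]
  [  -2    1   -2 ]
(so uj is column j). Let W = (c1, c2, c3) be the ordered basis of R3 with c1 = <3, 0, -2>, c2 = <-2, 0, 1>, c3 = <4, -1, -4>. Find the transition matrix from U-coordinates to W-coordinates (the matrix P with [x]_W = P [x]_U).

Take x = uj: its U-coordinates are the j-th standard unit vector, so P e_j — column j of P — equals [uj]_W.
u1 = -c1 + 0·c2 + c3, giving column 1 = <-1, 0, 1>; repeating for each j gives P = [[-1, 1, 0], [0, -1, 2], [1, -1, 1]].

[[-1, 1, 0], [0, -1, 2], [1, -1, 1]]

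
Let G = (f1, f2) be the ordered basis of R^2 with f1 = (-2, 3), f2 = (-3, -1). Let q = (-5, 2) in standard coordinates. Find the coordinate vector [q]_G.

(1, 1)

We seek scalars with c_1 f1 + c_2 f2 = q; equivalently solve M c = q where the columns of M are f1, f2.
System: -2c_1 - 3c_2 = -5, 3c_1 - c_2 = 2; solving gives c_1 = 1, c_2 = 1.
Check: f1 + f2 = (-5, 2).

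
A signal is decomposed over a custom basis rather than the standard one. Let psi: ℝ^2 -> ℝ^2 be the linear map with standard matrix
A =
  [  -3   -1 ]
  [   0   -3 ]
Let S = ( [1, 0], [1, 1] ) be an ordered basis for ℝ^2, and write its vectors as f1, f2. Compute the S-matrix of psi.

[[-3, -1], [0, -3]]

Let P have columns f1, f2. Then [psi]_S = P^(-1) A P.
Here det P = 1, so P^(-1) is integer; computing A P first and then P^(-1)(A P) gives [[-3, -1], [0, -3]].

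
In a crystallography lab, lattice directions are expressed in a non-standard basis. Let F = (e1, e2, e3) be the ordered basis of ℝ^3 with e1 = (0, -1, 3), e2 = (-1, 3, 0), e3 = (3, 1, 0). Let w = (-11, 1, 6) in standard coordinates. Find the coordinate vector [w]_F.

(2, 2, -3)

We seek scalars with c_1 e1 + ... + c_3 e3 = w; equivalently solve M c = w where the columns of M are e1, ..., e3.
Solving this 3x3 system gives c = (2, 2, -3).
Check: 2e1 + 2e2 - 3e3 = (-11, 1, 6).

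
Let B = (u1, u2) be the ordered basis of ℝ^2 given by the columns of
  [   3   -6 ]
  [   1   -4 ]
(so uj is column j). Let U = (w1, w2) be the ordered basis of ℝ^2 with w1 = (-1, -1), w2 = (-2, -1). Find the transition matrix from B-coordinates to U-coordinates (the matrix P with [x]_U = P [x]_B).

Let M have columns uj and N have columns wj. Then for every x, N [x]_U = x = M [x]_B, so P = N^(-1) M.
Since det N = -1, N^(-1) has integer entries; multiplying gives P = [[1, 2], [-2, 2]].

[[1, 2], [-2, 2]]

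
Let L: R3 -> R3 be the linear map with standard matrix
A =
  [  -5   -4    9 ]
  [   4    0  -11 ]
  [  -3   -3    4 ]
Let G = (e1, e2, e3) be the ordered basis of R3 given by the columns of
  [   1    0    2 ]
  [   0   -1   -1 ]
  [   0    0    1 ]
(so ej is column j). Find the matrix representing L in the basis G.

With P the matrix whose columns are e1, ..., e3, [L]_G = P^(-1) A P.
Column by column: L(e1) = A e1 = [-5, 4, -3]; its G-coordinates [1, -1, -3] give column 1.
Continuing for each basis vector yields [L]_G = [[1, -2, 1], [-1, -3, 2], [-3, 3, 1]].

[[1, -2, 1], [-1, -3, 2], [-3, 3, 1]]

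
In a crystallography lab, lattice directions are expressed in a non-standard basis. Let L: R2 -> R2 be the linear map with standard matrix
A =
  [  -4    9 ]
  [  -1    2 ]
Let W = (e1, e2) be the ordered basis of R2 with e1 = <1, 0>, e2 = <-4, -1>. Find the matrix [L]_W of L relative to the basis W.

The j-th column of [L]_W is [L(ej)]_W.
L(e1) = A e1 = <-4, -1> = 0·e1 + e2, so column 1 is <0, 1>.
Repeating for e2 and assembling the columns gives [[0, -1], [1, -2]].

[[0, -1], [1, -2]]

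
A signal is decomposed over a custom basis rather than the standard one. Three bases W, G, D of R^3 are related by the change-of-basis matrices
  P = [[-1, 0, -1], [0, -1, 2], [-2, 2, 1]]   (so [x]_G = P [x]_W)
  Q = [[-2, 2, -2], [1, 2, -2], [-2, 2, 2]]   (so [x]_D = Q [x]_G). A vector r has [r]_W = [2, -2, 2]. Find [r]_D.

Apply P to get G-coordinates [-4, 6, -6], then Q to get D-coordinates.
The result is [r]_D = [32, 20, 8].

[32, 20, 8]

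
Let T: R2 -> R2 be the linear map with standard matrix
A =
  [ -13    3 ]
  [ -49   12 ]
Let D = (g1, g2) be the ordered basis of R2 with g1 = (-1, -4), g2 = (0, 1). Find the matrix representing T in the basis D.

[[-1, -3], [-3, 0]]

The j-th column of [T]_D is [T(gj)]_D.
T(g1) = A g1 = (1, 1) = -g1 - 3g2, so column 1 is (-1, -3).
Repeating for g2 and assembling the columns gives [[-1, -3], [-3, 0]].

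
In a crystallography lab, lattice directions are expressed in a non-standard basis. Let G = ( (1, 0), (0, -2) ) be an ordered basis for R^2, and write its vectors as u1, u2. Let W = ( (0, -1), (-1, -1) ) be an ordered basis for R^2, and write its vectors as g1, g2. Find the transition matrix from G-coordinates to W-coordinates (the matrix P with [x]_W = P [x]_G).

[[1, 2], [-1, 0]]

Take x = uj: its G-coordinates are the j-th standard unit vector, so P e_j — column j of P — equals [uj]_W.
u1 = g1 - g2, giving column 1 = (1, -1); repeating for each j gives P = [[1, 2], [-1, 0]].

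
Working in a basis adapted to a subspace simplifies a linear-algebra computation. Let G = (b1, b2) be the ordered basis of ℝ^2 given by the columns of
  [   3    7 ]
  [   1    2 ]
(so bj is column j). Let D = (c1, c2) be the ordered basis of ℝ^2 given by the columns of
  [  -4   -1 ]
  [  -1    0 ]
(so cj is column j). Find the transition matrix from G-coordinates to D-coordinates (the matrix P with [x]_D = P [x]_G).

Column j of P is [bj]_D, since P maps G-coordinates to D-coordinates.
Expressing b1 in D: b1 = -c1 + c2, so column 1 of P is (-1, 1).
Doing the same for each bj gives P = [[-1, -2], [1, 1]].

[[-1, -2], [1, 1]]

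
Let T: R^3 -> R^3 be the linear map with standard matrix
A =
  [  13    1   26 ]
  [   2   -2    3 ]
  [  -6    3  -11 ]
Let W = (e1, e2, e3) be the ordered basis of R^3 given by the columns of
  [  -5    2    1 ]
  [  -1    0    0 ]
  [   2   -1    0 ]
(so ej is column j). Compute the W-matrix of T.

[[2, -1, -2], [-1, -1, 2], [-2, -3, -1]]

With P the matrix whose columns are e1, ..., e3, [T]_W = P^(-1) A P.
Column by column: T(e1) = A e1 = [-14, -2, 5]; its W-coordinates [2, -1, -2] give column 1.
Continuing for each basis vector yields [T]_W = [[2, -1, -2], [-1, -1, 2], [-2, -3, -1]].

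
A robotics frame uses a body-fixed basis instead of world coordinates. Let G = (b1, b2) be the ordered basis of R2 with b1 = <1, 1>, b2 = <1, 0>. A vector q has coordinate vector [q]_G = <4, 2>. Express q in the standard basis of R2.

<6, 4>

q = M [q]_G, where M has columns b1, b2.
Carrying out the matrix-vector product, q = <6, 4>.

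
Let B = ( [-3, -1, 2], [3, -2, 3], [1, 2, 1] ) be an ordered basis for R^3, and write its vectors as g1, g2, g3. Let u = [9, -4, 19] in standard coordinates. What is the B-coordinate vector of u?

[u]_B is the unique c with M c = u, where M has columns g1, ..., g3.
Solving this 3x3 system gives c = (2, 4, 3).
Check: 2g1 + 4g2 + 3g3 = [9, -4, 19].

[2, 4, 3]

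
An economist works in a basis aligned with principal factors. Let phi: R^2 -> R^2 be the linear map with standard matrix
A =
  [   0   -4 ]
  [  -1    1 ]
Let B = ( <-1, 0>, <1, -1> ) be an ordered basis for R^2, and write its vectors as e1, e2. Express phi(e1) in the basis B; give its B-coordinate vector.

Column 1 of [phi]_B is the B-coordinate vector of phi(e1).
In standard coordinates phi(e1) = A e1 = <0, 1>.
Converting to B: <0, 1> = -e1 - e2, so the coordinate vector is <-1, -1>.

<-1, -1>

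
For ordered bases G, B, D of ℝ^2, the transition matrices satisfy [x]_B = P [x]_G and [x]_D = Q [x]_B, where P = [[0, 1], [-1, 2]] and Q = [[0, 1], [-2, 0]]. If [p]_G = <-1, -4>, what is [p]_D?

Composing the changes, [p]_D = Q P [p]_G.
Q P = [[-1, 2], [0, -2]]; applying this to <-1, -4> gives <-7, 8>.

<-7, 8>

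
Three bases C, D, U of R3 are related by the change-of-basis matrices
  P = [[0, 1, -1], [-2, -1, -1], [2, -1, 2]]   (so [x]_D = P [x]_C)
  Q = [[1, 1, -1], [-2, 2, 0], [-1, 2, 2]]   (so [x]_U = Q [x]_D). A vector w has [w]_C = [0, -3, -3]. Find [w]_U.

First [w]_D = P [w]_C = [0, 6, -3].
Then [w]_U = Q [w]_D = [9, 12, 6].

[9, 12, 6]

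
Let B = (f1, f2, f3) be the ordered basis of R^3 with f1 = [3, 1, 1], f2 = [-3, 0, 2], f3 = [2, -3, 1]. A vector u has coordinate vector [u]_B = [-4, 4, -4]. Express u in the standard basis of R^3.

[-32, 8, 0]

u = M [u]_B, where M has columns f1, ..., f3.
Carrying out the matrix-vector product, u = [-32, 8, 0].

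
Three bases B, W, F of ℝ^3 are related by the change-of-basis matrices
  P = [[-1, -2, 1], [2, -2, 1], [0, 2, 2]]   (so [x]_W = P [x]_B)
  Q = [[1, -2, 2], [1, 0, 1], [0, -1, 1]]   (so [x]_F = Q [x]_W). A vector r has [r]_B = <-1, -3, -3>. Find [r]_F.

<-22, -8, -13>

Composing the changes, [r]_F = Q P [r]_B.
Q P = [[-5, 6, 3], [-1, 0, 3], [-2, 4, 1]]; applying this to <-1, -3, -3> gives <-22, -8, -13>.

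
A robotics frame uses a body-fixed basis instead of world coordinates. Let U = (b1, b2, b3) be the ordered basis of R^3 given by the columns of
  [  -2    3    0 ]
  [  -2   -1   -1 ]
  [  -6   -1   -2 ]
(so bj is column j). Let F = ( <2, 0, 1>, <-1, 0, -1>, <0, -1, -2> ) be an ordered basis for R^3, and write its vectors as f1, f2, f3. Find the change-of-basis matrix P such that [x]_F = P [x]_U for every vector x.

Let M have columns bj and N have columns fj. Then for every x, N [x]_F = x = M [x]_U, so P = N^(-1) M.
Since det N = -1, N^(-1) has integer entries; multiplying gives P = [[0, 2, 0], [2, 1, 0], [2, 1, 1]].

[[0, 2, 0], [2, 1, 0], [2, 1, 1]]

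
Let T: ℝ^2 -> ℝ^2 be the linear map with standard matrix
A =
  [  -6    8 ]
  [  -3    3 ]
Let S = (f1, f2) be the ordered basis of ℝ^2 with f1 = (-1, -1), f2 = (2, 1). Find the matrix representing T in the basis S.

[[-2, 2], [-2, -1]]

With P the matrix whose columns are f1, f2, [T]_S = P^(-1) A P.
Column by column: T(f1) = A f1 = (-2, 0); its S-coordinates (-2, -2) give column 1.
Continuing for each basis vector yields [T]_S = [[-2, 2], [-2, -1]].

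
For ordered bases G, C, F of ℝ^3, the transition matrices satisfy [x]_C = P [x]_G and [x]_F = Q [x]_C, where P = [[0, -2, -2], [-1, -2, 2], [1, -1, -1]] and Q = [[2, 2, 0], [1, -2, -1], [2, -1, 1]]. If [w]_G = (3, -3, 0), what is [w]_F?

First [w]_C = P [w]_G = (6, 3, 6).
Then [w]_F = Q [w]_C = (18, -6, 15).

(18, -6, 15)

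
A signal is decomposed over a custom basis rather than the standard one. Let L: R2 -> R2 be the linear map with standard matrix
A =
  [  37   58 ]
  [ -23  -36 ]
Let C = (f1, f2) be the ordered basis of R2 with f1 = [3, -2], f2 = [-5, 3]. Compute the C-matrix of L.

The j-th column of [L]_C is [L(fj)]_C.
L(f1) = A f1 = [-5, 3] = 0·f1 + f2, so column 1 is [0, 1].
Repeating for f2 and assembling the columns gives [[0, -2], [1, 1]].

[[0, -2], [1, 1]]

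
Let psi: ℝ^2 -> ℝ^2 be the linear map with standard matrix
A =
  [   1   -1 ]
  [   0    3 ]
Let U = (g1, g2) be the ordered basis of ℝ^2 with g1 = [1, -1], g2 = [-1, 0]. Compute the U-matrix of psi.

[[3, 0], [1, 1]]

With P the matrix whose columns are g1, g2, [psi]_U = P^(-1) A P.
Column by column: psi(g1) = A g1 = [2, -3]; its U-coordinates [3, 1] give column 1.
Continuing for each basis vector yields [psi]_U = [[3, 0], [1, 1]].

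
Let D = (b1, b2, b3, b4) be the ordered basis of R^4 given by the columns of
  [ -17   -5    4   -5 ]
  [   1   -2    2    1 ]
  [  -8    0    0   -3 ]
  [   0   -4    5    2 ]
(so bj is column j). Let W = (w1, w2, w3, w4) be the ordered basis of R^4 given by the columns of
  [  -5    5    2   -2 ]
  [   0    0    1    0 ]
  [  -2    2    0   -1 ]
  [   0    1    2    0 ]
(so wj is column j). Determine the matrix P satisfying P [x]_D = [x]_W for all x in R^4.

[[1, 1, 1, 1], [-2, 0, 1, 0], [1, -2, 2, 1], [2, -2, 0, 1]]

Column j of P is [bj]_W, since P maps D-coordinates to W-coordinates.
Expressing b1 in W: b1 = w1 - 2w2 + w3 + 2w4, so column 1 of P is [1, -2, 1, 2].
Doing the same for each bj gives P = [[1, 1, 1, 1], [-2, 0, 1, 0], [1, -2, 2, 1], [2, -2, 0, 1]].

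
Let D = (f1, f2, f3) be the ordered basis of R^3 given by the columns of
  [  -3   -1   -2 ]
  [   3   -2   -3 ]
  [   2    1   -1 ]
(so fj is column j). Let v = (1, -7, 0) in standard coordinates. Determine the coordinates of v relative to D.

[v]_D is the unique c with M c = v, where M has columns f1, ..., f3.
Gaussian elimination on [M | v] yields c = (-1, 2, 0).
Check: -f1 + 2f2 + 0·f3 = (1, -7, 0).

(-1, 2, 0)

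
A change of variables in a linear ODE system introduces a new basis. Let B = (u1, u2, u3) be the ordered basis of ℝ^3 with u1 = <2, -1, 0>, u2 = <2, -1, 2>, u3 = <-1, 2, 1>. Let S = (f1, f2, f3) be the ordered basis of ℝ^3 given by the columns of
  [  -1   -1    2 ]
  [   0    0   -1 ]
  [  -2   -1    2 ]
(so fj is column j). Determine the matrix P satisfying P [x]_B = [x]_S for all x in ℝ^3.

[[2, 0, -2], [-2, 0, -1], [1, 1, -2]]

Take x = uj: its B-coordinates are the j-th standard unit vector, so P e_j — column j of P — equals [uj]_S.
u1 = 2f1 - 2f2 + f3, giving column 1 = <2, -2, 1>; repeating for each j gives P = [[2, 0, -2], [-2, 0, -1], [1, 1, -2]].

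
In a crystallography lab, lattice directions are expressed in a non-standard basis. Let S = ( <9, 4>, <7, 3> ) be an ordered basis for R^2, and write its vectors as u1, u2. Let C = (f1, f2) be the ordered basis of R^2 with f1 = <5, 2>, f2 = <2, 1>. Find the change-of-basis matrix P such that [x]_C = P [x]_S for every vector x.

Column j of P is [uj]_C, since P maps S-coordinates to C-coordinates.
Expressing u1 in C: u1 = f1 + 2f2, so column 1 of P is <1, 2>.
Doing the same for each uj gives P = [[1, 1], [2, 1]].

[[1, 1], [2, 1]]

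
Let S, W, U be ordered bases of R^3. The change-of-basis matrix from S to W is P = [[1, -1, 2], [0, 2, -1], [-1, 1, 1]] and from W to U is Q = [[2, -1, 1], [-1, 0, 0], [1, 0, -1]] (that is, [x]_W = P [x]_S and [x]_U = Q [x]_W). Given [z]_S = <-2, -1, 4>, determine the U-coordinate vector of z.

Apply P to get W-coordinates <7, -6, 5>, then Q to get U-coordinates.
The result is [z]_U = <25, -7, 2>.

<25, -7, 2>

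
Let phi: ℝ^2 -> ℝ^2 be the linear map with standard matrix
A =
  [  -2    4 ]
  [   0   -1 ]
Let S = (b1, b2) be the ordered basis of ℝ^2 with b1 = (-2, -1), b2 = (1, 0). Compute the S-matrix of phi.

[[-1, 0], [-2, -2]]

The j-th column of [phi]_S is [phi(bj)]_S.
phi(b1) = A b1 = (0, 1) = -b1 - 2b2, so column 1 is (-1, -2).
Repeating for b2 and assembling the columns gives [[-1, 0], [-2, -2]].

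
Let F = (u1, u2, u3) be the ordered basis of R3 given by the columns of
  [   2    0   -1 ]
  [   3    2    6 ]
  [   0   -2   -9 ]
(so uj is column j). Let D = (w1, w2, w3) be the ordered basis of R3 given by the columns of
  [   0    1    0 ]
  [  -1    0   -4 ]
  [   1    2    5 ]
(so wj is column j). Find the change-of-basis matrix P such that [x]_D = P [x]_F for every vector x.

Take x = uj: its F-coordinates are the j-th standard unit vector, so P e_j — column j of P — equals [uj]_D.
u1 = w1 + 2w2 - w3, giving column 1 = <1, 2, -1>; repeating for each j gives P = [[1, -2, -2], [2, 0, -1], [-1, 0, -1]].

[[1, -2, -2], [2, 0, -1], [-1, 0, -1]]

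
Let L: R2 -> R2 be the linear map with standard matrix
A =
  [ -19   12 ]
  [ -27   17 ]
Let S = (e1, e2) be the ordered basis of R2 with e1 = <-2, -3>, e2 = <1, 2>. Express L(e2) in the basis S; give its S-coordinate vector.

Column 2 of [L]_S is the S-coordinate vector of L(e2).
In standard coordinates L(e2) = A e2 = <5, 7>.
Converting to S: <5, 7> = -3e1 - e2, so the coordinate vector is <-3, -1>.

<-3, -1>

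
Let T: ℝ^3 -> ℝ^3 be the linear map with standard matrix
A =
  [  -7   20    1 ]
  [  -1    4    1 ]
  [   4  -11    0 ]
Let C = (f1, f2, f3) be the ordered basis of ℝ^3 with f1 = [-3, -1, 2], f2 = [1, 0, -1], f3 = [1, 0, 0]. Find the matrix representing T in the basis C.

With P the matrix whose columns are f1, ..., f3, [T]_C = P^(-1) A P.
Column by column: T(f1) = A f1 = [3, 1, -1]; its C-coordinates [-1, -1, 1] give column 1.
Continuing for each basis vector yields [T]_C = [[-1, 2, 1], [-1, 0, -2], [1, -2, -2]].

[[-1, 2, 1], [-1, 0, -2], [1, -2, -2]]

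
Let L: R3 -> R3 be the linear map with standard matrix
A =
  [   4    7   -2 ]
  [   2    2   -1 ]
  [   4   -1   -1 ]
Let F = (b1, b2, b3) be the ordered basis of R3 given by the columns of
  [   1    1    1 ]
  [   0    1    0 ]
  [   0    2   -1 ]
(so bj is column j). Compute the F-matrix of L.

Let P have columns b1, ..., b3. Then [L]_F = P^(-1) A P.
Here det P = -1, so P^(-1) is integer; computing A P first and then P^(-1)(A P) gives [[2, 2, 2], [2, 2, 3], [0, 3, 1]].

[[2, 2, 2], [2, 2, 3], [0, 3, 1]]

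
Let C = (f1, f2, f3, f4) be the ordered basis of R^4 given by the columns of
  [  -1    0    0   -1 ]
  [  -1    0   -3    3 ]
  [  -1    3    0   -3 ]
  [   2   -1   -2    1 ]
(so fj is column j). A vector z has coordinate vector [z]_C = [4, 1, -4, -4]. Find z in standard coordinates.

[0, -4, 11, 11]

By definition z = 4f1 + f2 - 4f3 - 4f4.
Summing componentwise gives [0, -4, 11, 11].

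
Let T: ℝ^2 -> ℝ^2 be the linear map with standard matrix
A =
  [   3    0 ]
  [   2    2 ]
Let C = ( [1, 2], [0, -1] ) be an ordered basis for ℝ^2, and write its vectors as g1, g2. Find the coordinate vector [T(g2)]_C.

Column 2 of [T]_C is the C-coordinate vector of T(g2).
In standard coordinates T(g2) = A g2 = [0, -2].
Converting to C: [0, -2] = 0·g1 + 2g2, so the coordinate vector is [0, 2].

[0, 2]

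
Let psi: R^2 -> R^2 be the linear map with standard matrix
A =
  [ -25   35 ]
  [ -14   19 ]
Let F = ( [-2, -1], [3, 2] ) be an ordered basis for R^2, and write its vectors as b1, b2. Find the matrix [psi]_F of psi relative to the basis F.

With P the matrix whose columns are b1, b2, [psi]_F = P^(-1) A P.
Column by column: psi(b1) = A b1 = [15, 9]; its F-coordinates [-3, 3] give column 1.
Continuing for each basis vector yields [psi]_F = [[-3, -2], [3, -3]].

[[-3, -2], [3, -3]]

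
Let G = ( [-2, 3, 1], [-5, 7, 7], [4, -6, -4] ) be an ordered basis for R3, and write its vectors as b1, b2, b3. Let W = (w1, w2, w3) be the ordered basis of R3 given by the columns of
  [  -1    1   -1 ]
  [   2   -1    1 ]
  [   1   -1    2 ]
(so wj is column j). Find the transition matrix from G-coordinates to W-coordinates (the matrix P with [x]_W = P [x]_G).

Column j of P is [bj]_W, since P maps G-coordinates to W-coordinates.
Expressing b1 in W: b1 = w1 - 2w2 - w3, so column 1 of P is [1, -2, -1].
Doing the same for each bj gives P = [[1, 2, -2], [-2, -1, 2], [-1, 2, 0]].

[[1, 2, -2], [-2, -1, 2], [-1, 2, 0]]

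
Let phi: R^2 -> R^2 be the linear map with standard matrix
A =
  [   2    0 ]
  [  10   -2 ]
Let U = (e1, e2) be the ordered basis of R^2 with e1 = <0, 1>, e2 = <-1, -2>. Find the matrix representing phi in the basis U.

[[-2, -2], [0, 2]]

The j-th column of [phi]_U is [phi(ej)]_U.
phi(e1) = A e1 = <0, -2> = -2e1 + 0·e2, so column 1 is <-2, 0>.
Repeating for e2 and assembling the columns gives [[-2, -2], [0, 2]].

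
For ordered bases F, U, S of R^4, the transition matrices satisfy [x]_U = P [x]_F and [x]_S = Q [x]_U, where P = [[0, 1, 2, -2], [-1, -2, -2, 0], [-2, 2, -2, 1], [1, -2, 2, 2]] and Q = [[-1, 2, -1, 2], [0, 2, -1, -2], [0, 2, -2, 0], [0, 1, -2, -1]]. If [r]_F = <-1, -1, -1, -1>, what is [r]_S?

<4, 15, 8, 6>

First [r]_U = P [r]_F = <-1, 5, 1, -3>.
Then [r]_S = Q [r]_U = <4, 15, 8, 6>.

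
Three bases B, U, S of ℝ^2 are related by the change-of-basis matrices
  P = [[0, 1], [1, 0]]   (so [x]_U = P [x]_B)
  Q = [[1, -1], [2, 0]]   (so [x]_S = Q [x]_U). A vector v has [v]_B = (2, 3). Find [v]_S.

(1, 6)

Composing the changes, [v]_S = Q P [v]_B.
Q P = [[-1, 1], [0, 2]]; applying this to (2, 3) gives (1, 6).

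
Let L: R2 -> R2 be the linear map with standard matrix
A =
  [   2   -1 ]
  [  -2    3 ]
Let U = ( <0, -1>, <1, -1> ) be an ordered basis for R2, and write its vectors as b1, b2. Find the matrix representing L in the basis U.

Let P have columns b1, b2. Then [L]_U = P^(-1) A P.
Here det P = 1, so P^(-1) is integer; computing A P first and then P^(-1)(A P) gives [[2, 2], [1, 3]].

[[2, 2], [1, 3]]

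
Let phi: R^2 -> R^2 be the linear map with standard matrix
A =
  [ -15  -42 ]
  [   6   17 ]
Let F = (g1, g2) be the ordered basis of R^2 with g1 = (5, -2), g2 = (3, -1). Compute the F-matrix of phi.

The j-th column of [phi]_F is [phi(gj)]_F.
phi(g1) = A g1 = (9, -4) = 3g1 - 2g2, so column 1 is (3, -2).
Repeating for g2 and assembling the columns gives [[3, 0], [-2, -1]].

[[3, 0], [-2, -1]]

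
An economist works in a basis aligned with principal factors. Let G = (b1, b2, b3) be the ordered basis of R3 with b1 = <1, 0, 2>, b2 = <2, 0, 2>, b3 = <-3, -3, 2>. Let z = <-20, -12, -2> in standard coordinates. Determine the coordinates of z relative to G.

<-2, -3, 4>

Write z = c_1 b1 + ... + c_3 b3 and solve for the c_i.
Row-reducing the augmented matrix [M | z] gives c = (-2, -3, 4).
Check: -2b1 - 3b2 + 4b3 = <-20, -12, -2>.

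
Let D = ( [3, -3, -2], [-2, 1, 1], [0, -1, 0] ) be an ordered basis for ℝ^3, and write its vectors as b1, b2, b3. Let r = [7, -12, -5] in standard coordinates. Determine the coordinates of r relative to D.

[3, 1, 4]

We seek scalars with c_1 b1 + ... + c_3 b3 = r; equivalently solve M c = r where the columns of M are b1, ..., b3.
Gaussian elimination on [M | r] yields c = (3, 1, 4).
Check: 3b1 + b2 + 4b3 = [7, -12, -5].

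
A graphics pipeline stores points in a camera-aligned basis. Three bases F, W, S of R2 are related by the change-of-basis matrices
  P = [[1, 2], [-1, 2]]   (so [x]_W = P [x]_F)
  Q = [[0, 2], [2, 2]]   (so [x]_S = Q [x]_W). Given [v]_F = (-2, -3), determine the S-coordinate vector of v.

Apply P to get W-coordinates (-8, -4), then Q to get S-coordinates.
The result is [v]_S = (-8, -24).

(-8, -24)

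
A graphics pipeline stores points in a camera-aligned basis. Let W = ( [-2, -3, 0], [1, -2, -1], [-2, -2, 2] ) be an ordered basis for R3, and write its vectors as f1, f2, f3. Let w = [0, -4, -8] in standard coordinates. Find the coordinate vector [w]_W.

Write w = c_1 f1 + ... + c_3 f3 and solve for the c_i.
Solving this 3x3 system gives c = (4, 0, -4).
Check: 4f1 + 0·f2 - 4f3 = [0, -4, -8].

[4, 0, -4]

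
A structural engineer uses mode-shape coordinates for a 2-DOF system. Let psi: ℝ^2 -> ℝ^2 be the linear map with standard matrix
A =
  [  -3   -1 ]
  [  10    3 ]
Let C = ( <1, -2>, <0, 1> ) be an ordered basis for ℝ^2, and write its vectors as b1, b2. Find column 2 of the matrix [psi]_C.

<-1, 1>

Compute psi(b2) = A b2 = <-1, 3> in standard coordinates.
Then write this in C-coordinates: solve for y in y_1 b1 + y_2 b2 = <-1, 3>.
This gives y = <-1, 1>, which is column 2 of [psi]_C.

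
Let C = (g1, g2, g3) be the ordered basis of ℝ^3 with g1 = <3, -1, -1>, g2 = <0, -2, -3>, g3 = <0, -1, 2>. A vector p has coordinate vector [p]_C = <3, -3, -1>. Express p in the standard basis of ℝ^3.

By definition p = 3g1 - 3g2 - g3.
Summing componentwise gives <9, 4, 4>.

<9, 4, 4>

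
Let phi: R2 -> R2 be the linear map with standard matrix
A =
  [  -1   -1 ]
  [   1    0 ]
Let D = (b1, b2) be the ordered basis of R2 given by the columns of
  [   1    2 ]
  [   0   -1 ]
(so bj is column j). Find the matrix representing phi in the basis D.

Let P have columns b1, b2. Then [phi]_D = P^(-1) A P.
Here det P = -1, so P^(-1) is integer; computing A P first and then P^(-1)(A P) gives [[1, 3], [-1, -2]].

[[1, 3], [-1, -2]]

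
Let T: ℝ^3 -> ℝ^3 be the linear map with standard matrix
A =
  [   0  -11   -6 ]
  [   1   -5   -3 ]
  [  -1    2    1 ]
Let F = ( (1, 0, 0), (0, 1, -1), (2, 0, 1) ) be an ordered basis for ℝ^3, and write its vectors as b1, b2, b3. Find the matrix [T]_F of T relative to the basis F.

The j-th column of [T]_F is [T(bj)]_F.
T(b1) = A b1 = (0, 1, -1) = 0·b1 + b2 + 0·b3, so column 1 is (0, 1, 0).
Repeating for b2, b3 and assembling the columns gives [[0, -3, -2], [1, -2, -1], [0, -1, -2]].

[[0, -3, -2], [1, -2, -1], [0, -1, -2]]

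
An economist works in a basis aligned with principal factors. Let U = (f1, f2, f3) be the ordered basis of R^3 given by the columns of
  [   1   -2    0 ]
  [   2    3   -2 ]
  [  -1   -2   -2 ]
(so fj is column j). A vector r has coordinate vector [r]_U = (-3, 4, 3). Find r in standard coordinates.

r = M [r]_U, where M has columns f1, ..., f3.
Carrying out the matrix-vector product, r = (-11, 0, -11).

(-11, 0, -11)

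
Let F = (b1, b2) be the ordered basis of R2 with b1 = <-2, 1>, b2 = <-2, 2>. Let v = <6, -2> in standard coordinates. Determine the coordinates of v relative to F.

<-4, 1>

[v]_F is the unique c with M c = v, where M has columns b1, b2.
System: -2c_1 - 2c_2 = 6, c_1 + 2c_2 = -2; solving gives c_1 = -4, c_2 = 1.
Check: -4b1 + b2 = <6, -2>.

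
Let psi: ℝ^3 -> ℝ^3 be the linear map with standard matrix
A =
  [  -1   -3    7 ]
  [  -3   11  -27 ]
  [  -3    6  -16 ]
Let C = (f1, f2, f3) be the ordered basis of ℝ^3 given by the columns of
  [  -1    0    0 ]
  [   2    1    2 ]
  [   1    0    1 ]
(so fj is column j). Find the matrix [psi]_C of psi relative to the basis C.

With P the matrix whose columns are f1, ..., f3, [psi]_C = P^(-1) A P.
Column by column: psi(f1) = A f1 = <2, -2, -1>; its C-coordinates <-2, 0, 1> give column 1.
Continuing for each basis vector yields [psi]_C = [[-2, 3, -1], [0, -1, 3], [1, 3, -3]].

[[-2, 3, -1], [0, -1, 3], [1, 3, -3]]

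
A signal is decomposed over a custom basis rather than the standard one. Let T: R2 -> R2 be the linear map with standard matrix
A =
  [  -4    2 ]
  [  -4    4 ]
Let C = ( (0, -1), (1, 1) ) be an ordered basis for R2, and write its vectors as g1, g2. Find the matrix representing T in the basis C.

The j-th column of [T]_C is [T(gj)]_C.
T(g1) = A g1 = (-2, -4) = 2g1 - 2g2, so column 1 is (2, -2).
Repeating for g2 and assembling the columns gives [[2, -2], [-2, -2]].

[[2, -2], [-2, -2]]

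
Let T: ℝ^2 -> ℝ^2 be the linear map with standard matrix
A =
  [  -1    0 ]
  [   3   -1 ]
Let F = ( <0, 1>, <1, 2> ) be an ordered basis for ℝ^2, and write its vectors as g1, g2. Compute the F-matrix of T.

Let P have columns g1, g2. Then [T]_F = P^(-1) A P.
Here det P = -1, so P^(-1) is integer; computing A P first and then P^(-1)(A P) gives [[-1, 3], [0, -1]].

[[-1, 3], [0, -1]]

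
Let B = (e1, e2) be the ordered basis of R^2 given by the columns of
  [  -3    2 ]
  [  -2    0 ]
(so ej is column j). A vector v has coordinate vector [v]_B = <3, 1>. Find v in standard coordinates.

v = M [v]_B, where M has columns e1, e2.
Carrying out the matrix-vector product, v = <-7, -6>.

<-7, -6>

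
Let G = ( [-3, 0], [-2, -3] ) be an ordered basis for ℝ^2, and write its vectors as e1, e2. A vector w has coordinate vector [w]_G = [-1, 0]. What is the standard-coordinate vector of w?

[3, 0]

The coordinates say w = -e1 + 0·e2; adding the scaled basis vectors gives [3, 0].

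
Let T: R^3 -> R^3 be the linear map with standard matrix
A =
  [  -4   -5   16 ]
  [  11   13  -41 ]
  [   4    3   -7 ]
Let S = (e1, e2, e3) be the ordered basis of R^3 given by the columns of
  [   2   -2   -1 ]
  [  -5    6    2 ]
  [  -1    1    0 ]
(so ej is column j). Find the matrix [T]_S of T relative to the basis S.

The j-th column of [T]_S is [T(ej)]_S.
T(e1) = A e1 = (1, -2, 0) = 0·e1 + 0·e2 - e3, so column 1 is (0, 0, -1).
Repeating for e2, e3 and assembling the columns gives [[0, -3, -1], [0, 0, 1], [-1, 0, 2]].

[[0, -3, -1], [0, 0, 1], [-1, 0, 2]]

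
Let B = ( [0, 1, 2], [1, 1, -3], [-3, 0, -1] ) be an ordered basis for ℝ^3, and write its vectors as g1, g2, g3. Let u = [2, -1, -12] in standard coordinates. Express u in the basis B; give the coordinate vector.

[u]_B is the unique c with M c = u, where M has columns g1, ..., g3.
Gaussian elimination on [M | u] yields c = (-3, 2, 0).
Check: -3g1 + 2g2 + 0·g3 = [2, -1, -12].

[-3, 2, 0]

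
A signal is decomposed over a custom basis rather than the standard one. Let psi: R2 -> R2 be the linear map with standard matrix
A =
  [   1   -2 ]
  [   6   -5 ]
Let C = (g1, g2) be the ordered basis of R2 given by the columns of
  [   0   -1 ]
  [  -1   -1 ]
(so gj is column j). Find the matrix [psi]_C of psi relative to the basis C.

With P the matrix whose columns are g1, g2, [psi]_C = P^(-1) A P.
Column by column: psi(g1) = A g1 = [2, 5]; its C-coordinates [-3, -2] give column 1.
Continuing for each basis vector yields [psi]_C = [[-3, 2], [-2, -1]].

[[-3, 2], [-2, -1]]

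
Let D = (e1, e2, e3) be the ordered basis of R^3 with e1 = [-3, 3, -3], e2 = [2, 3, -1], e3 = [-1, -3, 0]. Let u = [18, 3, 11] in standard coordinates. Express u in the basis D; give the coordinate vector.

[-4, 1, -4]

Write u = c_1 e1 + ... + c_3 e3 and solve for the c_i.
Row-reducing the augmented matrix [M | u] gives c = (-4, 1, -4).
Check: -4e1 + e2 - 4e3 = [18, 3, 11].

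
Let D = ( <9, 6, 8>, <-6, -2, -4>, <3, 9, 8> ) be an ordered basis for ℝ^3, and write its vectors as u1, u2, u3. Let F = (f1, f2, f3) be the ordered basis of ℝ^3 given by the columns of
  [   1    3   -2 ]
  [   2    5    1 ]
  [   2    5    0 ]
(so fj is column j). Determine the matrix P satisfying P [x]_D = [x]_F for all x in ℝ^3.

Let M have columns uj and N have columns fj. Then for every x, N [x]_F = x = M [x]_D, so P = N^(-1) M.
Since det N = 1, N^(-1) has integer entries; multiplying gives P = [[-1, -2, -1], [2, 0, 2], [-2, 2, 1]].

[[-1, -2, -1], [2, 0, 2], [-2, 2, 1]]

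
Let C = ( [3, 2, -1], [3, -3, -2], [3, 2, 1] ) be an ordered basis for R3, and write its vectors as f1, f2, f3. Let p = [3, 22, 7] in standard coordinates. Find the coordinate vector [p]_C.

[3, -4, 2]

Write p = c_1 f1 + ... + c_3 f3 and solve for the c_i.
Gaussian elimination on [M | p] yields c = (3, -4, 2).
Check: 3f1 - 4f2 + 2f3 = [3, 22, 7].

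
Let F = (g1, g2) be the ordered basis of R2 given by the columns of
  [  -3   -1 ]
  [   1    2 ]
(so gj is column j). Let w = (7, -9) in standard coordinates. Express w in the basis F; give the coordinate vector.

(-1, -4)

We seek scalars with c_1 g1 + c_2 g2 = w; equivalently solve M c = w where the columns of M are g1, g2.
System: -3c_1 - c_2 = 7, c_1 + 2c_2 = -9; solving gives c_1 = -1, c_2 = -4.
Check: -g1 - 4g2 = (7, -9).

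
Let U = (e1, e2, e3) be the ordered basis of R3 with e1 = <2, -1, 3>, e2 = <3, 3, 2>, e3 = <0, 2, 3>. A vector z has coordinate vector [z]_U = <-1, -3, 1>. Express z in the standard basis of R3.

<-11, -6, -6>

By definition z = -e1 - 3e2 + e3.
Summing componentwise gives <-11, -6, -6>.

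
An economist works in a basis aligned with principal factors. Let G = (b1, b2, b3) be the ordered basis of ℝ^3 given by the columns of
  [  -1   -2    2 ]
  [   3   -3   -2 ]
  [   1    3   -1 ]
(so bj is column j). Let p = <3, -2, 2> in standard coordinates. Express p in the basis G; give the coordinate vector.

[p]_G is the unique c with M c = p, where M has columns b1, ..., b3.
Row-reducing the augmented matrix [M | p] gives c = (3, 1, 4).
Check: 3b1 + b2 + 4b3 = <3, -2, 2>.

<3, 1, 4>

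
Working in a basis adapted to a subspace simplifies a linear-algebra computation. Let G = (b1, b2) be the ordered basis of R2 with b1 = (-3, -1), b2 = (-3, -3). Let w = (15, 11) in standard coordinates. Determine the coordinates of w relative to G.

(-2, -3)

[w]_G is the unique c with M c = w, where M has columns b1, b2.
System: -3c_1 - 3c_2 = 15, -c_1 - 3c_2 = 11; solving gives c_1 = -2, c_2 = -3.
Check: -2b1 - 3b2 = (15, 11).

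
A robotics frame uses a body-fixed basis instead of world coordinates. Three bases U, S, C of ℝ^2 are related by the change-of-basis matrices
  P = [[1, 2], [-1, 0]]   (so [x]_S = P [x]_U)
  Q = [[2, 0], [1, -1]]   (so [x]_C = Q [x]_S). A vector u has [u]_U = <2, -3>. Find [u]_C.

First [u]_S = P [u]_U = <-4, -2>.
Then [u]_C = Q [u]_S = <-8, -2>.

<-8, -2>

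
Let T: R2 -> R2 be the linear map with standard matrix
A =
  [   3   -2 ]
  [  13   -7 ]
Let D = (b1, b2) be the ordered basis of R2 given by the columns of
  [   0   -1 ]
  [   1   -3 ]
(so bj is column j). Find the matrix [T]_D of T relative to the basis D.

[[-1, -1], [2, -3]]

Let P have columns b1, b2. Then [T]_D = P^(-1) A P.
Here det P = 1, so P^(-1) is integer; computing A P first and then P^(-1)(A P) gives [[-1, -1], [2, -3]].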